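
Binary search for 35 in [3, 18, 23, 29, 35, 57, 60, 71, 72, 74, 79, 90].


Step 1: lo=0, hi=11, mid=5, val=57
Step 2: lo=0, hi=4, mid=2, val=23
Step 3: lo=3, hi=4, mid=3, val=29
Step 4: lo=4, hi=4, mid=4, val=35

Found at index 4


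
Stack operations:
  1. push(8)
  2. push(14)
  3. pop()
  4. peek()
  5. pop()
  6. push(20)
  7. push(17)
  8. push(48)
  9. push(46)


push(8) -> [8]
push(14) -> [8, 14]
pop()->14, [8]
peek()->8
pop()->8, []
push(20) -> [20]
push(17) -> [20, 17]
push(48) -> [20, 17, 48]
push(46) -> [20, 17, 48, 46]

Final stack: [20, 17, 48, 46]


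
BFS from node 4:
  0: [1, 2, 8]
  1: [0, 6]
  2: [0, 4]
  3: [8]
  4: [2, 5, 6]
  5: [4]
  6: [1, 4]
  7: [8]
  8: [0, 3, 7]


Visit 4, enqueue [2, 5, 6]
Visit 2, enqueue [0]
Visit 5, enqueue []
Visit 6, enqueue [1]
Visit 0, enqueue [8]
Visit 1, enqueue []
Visit 8, enqueue [3, 7]
Visit 3, enqueue []
Visit 7, enqueue []

BFS order: [4, 2, 5, 6, 0, 1, 8, 3, 7]


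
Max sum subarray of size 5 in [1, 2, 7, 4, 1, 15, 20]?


[0:5]: 15
[1:6]: 29
[2:7]: 47

Max: 47 at [2:7]


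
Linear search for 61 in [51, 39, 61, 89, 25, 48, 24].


i=0: 51!=61
i=1: 39!=61
i=2: 61==61 found!

Found at 2, 3 comps


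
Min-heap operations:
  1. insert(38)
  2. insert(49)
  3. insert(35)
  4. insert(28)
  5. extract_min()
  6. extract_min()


insert(38) -> [38]
insert(49) -> [38, 49]
insert(35) -> [35, 49, 38]
insert(28) -> [28, 35, 38, 49]
extract_min()->28, [35, 49, 38]
extract_min()->35, [38, 49]

Final heap: [38, 49]


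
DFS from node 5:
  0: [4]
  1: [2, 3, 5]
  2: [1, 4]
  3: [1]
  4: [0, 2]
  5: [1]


Visit 5, push [1]
Visit 1, push [3, 2]
Visit 2, push [4]
Visit 4, push [0]
Visit 0, push []
Visit 3, push []

DFS order: [5, 1, 2, 4, 0, 3]


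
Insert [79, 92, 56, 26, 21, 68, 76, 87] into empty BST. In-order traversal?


Insert 79: root
Insert 92: R from 79
Insert 56: L from 79
Insert 26: L from 79 -> L from 56
Insert 21: L from 79 -> L from 56 -> L from 26
Insert 68: L from 79 -> R from 56
Insert 76: L from 79 -> R from 56 -> R from 68
Insert 87: R from 79 -> L from 92

In-order: [21, 26, 56, 68, 76, 79, 87, 92]


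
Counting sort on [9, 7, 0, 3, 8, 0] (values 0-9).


Input: [9, 7, 0, 3, 8, 0]
Counts: [2, 0, 0, 1, 0, 0, 0, 1, 1, 1]

Sorted: [0, 0, 3, 7, 8, 9]


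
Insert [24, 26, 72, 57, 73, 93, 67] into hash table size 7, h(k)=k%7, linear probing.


Insert 24: h=3 -> slot 3
Insert 26: h=5 -> slot 5
Insert 72: h=2 -> slot 2
Insert 57: h=1 -> slot 1
Insert 73: h=3, 1 probes -> slot 4
Insert 93: h=2, 4 probes -> slot 6
Insert 67: h=4, 3 probes -> slot 0

Table: [67, 57, 72, 24, 73, 26, 93]


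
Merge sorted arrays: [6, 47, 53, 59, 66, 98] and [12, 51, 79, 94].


Take 6 from A
Take 12 from B
Take 47 from A
Take 51 from B
Take 53 from A
Take 59 from A
Take 66 from A
Take 79 from B
Take 94 from B

Merged: [6, 12, 47, 51, 53, 59, 66, 79, 94, 98]


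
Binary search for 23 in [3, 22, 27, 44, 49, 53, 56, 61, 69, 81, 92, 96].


Step 1: lo=0, hi=11, mid=5, val=53
Step 2: lo=0, hi=4, mid=2, val=27
Step 3: lo=0, hi=1, mid=0, val=3
Step 4: lo=1, hi=1, mid=1, val=22

Not found


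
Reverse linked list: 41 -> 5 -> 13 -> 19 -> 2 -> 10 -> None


Step 1: curr=41, set curr.next=prev(None) | reversed so far: 41
Step 2: curr=5, set curr.next=prev(41) | reversed so far: 5 -> 41
Step 3: curr=13, set curr.next=prev(5) | reversed so far: 13 -> 5 -> 41
Step 4: curr=19, set curr.next=prev(13) | reversed so far: 19 -> 13 -> 5 -> 41
Step 5: curr=2, set curr.next=prev(19) | reversed so far: 2 -> 19 -> 13 -> 5 -> 41
Step 6: curr=10, set curr.next=prev(2) | reversed so far: 10 -> 2 -> 19 -> 13 -> 5 -> 41

10 -> 2 -> 19 -> 13 -> 5 -> 41 -> None


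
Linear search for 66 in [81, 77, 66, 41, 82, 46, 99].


i=0: 81!=66
i=1: 77!=66
i=2: 66==66 found!

Found at 2, 3 comps


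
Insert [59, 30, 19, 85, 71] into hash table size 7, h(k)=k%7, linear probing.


Insert 59: h=3 -> slot 3
Insert 30: h=2 -> slot 2
Insert 19: h=5 -> slot 5
Insert 85: h=1 -> slot 1
Insert 71: h=1, 3 probes -> slot 4

Table: [None, 85, 30, 59, 71, 19, None]


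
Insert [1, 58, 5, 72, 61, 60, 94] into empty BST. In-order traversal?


Insert 1: root
Insert 58: R from 1
Insert 5: R from 1 -> L from 58
Insert 72: R from 1 -> R from 58
Insert 61: R from 1 -> R from 58 -> L from 72
Insert 60: R from 1 -> R from 58 -> L from 72 -> L from 61
Insert 94: R from 1 -> R from 58 -> R from 72

In-order: [1, 5, 58, 60, 61, 72, 94]


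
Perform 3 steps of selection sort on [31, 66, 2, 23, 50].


Initial: [31, 66, 2, 23, 50]
Step 1: min=2 at 2
  Swap: [2, 66, 31, 23, 50]
Step 2: min=23 at 3
  Swap: [2, 23, 31, 66, 50]
Step 3: min=31 at 2
  Swap: [2, 23, 31, 66, 50]

After 3 steps: [2, 23, 31, 66, 50]


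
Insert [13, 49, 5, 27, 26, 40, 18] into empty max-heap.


Insert 13: [13]
Insert 49: [49, 13]
Insert 5: [49, 13, 5]
Insert 27: [49, 27, 5, 13]
Insert 26: [49, 27, 5, 13, 26]
Insert 40: [49, 27, 40, 13, 26, 5]
Insert 18: [49, 27, 40, 13, 26, 5, 18]

Final heap: [49, 27, 40, 13, 26, 5, 18]


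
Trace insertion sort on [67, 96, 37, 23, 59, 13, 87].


Initial: [67, 96, 37, 23, 59, 13, 87]
Insert 96: [67, 96, 37, 23, 59, 13, 87]
Insert 37: [37, 67, 96, 23, 59, 13, 87]
Insert 23: [23, 37, 67, 96, 59, 13, 87]
Insert 59: [23, 37, 59, 67, 96, 13, 87]
Insert 13: [13, 23, 37, 59, 67, 96, 87]
Insert 87: [13, 23, 37, 59, 67, 87, 96]

Sorted: [13, 23, 37, 59, 67, 87, 96]


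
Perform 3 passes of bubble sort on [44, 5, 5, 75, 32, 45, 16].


Initial: [44, 5, 5, 75, 32, 45, 16]
Pass 1: [5, 5, 44, 32, 45, 16, 75] (5 swaps)
Pass 2: [5, 5, 32, 44, 16, 45, 75] (2 swaps)
Pass 3: [5, 5, 32, 16, 44, 45, 75] (1 swaps)

After 3 passes: [5, 5, 32, 16, 44, 45, 75]


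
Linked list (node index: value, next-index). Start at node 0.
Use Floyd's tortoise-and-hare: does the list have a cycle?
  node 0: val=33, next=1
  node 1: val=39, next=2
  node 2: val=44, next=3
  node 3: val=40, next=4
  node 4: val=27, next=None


Floyd's tortoise (slow, +1) and hare (fast, +2):
  init: slow=0, fast=0
  step 1: slow=1, fast=2
  step 2: slow=2, fast=4
  step 3: fast -> None, no cycle

Cycle: no


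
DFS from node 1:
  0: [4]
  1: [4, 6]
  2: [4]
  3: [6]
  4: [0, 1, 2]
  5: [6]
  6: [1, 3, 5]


Visit 1, push [6, 4]
Visit 4, push [2, 0]
Visit 0, push []
Visit 2, push []
Visit 6, push [5, 3]
Visit 3, push []
Visit 5, push []

DFS order: [1, 4, 0, 2, 6, 3, 5]


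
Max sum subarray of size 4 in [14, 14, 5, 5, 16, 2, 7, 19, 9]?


[0:4]: 38
[1:5]: 40
[2:6]: 28
[3:7]: 30
[4:8]: 44
[5:9]: 37

Max: 44 at [4:8]


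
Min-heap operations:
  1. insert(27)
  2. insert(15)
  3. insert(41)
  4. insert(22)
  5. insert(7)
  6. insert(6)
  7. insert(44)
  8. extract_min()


insert(27) -> [27]
insert(15) -> [15, 27]
insert(41) -> [15, 27, 41]
insert(22) -> [15, 22, 41, 27]
insert(7) -> [7, 15, 41, 27, 22]
insert(6) -> [6, 15, 7, 27, 22, 41]
insert(44) -> [6, 15, 7, 27, 22, 41, 44]
extract_min()->6, [7, 15, 41, 27, 22, 44]

Final heap: [7, 15, 41, 27, 22, 44]


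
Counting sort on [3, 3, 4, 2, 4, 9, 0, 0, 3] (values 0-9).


Input: [3, 3, 4, 2, 4, 9, 0, 0, 3]
Counts: [2, 0, 1, 3, 2, 0, 0, 0, 0, 1]

Sorted: [0, 0, 2, 3, 3, 3, 4, 4, 9]


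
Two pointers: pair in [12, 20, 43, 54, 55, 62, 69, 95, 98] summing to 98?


lo=0(12)+hi=8(98)=110
lo=0(12)+hi=7(95)=107
lo=0(12)+hi=6(69)=81
lo=1(20)+hi=6(69)=89
lo=2(43)+hi=6(69)=112
lo=2(43)+hi=5(62)=105
lo=2(43)+hi=4(55)=98

Yes: 43+55=98


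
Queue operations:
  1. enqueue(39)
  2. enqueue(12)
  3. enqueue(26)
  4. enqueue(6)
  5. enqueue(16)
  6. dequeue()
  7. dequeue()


enqueue(39) -> [39]
enqueue(12) -> [39, 12]
enqueue(26) -> [39, 12, 26]
enqueue(6) -> [39, 12, 26, 6]
enqueue(16) -> [39, 12, 26, 6, 16]
dequeue()->39, [12, 26, 6, 16]
dequeue()->12, [26, 6, 16]

Final queue: [26, 6, 16]


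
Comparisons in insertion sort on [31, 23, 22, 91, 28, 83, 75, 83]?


Algorithm: insertion sort
Input: [31, 23, 22, 91, 28, 83, 75, 83]
Sorted: [22, 23, 28, 31, 75, 83, 83, 91]

14


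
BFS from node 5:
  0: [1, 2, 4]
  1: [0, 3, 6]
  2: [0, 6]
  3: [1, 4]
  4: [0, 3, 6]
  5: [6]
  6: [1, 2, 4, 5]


Visit 5, enqueue [6]
Visit 6, enqueue [1, 2, 4]
Visit 1, enqueue [0, 3]
Visit 2, enqueue []
Visit 4, enqueue []
Visit 0, enqueue []
Visit 3, enqueue []

BFS order: [5, 6, 1, 2, 4, 0, 3]


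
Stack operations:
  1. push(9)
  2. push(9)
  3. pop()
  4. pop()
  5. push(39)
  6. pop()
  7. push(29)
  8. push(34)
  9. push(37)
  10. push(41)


push(9) -> [9]
push(9) -> [9, 9]
pop()->9, [9]
pop()->9, []
push(39) -> [39]
pop()->39, []
push(29) -> [29]
push(34) -> [29, 34]
push(37) -> [29, 34, 37]
push(41) -> [29, 34, 37, 41]

Final stack: [29, 34, 37, 41]


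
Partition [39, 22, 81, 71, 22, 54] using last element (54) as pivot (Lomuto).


Pivot: 54
  39 <= 54: advance i (no swap)
  22 <= 54: advance i (no swap)
  22 <= 54: swap -> [39, 22, 22, 71, 81, 54]
Place pivot at 3: [39, 22, 22, 54, 81, 71]

Partitioned: [39, 22, 22, 54, 81, 71]


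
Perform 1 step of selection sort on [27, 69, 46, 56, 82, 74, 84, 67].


Initial: [27, 69, 46, 56, 82, 74, 84, 67]
Step 1: min=27 at 0
  Swap: [27, 69, 46, 56, 82, 74, 84, 67]

After 1 step: [27, 69, 46, 56, 82, 74, 84, 67]


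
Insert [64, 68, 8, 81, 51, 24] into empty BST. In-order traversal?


Insert 64: root
Insert 68: R from 64
Insert 8: L from 64
Insert 81: R from 64 -> R from 68
Insert 51: L from 64 -> R from 8
Insert 24: L from 64 -> R from 8 -> L from 51

In-order: [8, 24, 51, 64, 68, 81]


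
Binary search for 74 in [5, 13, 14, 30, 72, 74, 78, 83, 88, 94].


Step 1: lo=0, hi=9, mid=4, val=72
Step 2: lo=5, hi=9, mid=7, val=83
Step 3: lo=5, hi=6, mid=5, val=74

Found at index 5


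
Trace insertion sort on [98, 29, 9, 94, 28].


Initial: [98, 29, 9, 94, 28]
Insert 29: [29, 98, 9, 94, 28]
Insert 9: [9, 29, 98, 94, 28]
Insert 94: [9, 29, 94, 98, 28]
Insert 28: [9, 28, 29, 94, 98]

Sorted: [9, 28, 29, 94, 98]


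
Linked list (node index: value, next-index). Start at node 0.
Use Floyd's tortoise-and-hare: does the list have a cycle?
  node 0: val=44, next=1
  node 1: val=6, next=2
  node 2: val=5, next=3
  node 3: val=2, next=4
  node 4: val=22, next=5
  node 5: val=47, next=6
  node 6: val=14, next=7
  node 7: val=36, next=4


Floyd's tortoise (slow, +1) and hare (fast, +2):
  init: slow=0, fast=0
  step 1: slow=1, fast=2
  step 2: slow=2, fast=4
  step 3: slow=3, fast=6
  step 4: slow=4, fast=4
  slow == fast at node 4: cycle detected

Cycle: yes


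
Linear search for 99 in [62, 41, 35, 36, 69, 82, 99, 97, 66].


i=0: 62!=99
i=1: 41!=99
i=2: 35!=99
i=3: 36!=99
i=4: 69!=99
i=5: 82!=99
i=6: 99==99 found!

Found at 6, 7 comps


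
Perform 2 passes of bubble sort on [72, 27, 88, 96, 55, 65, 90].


Initial: [72, 27, 88, 96, 55, 65, 90]
Pass 1: [27, 72, 88, 55, 65, 90, 96] (4 swaps)
Pass 2: [27, 72, 55, 65, 88, 90, 96] (2 swaps)

After 2 passes: [27, 72, 55, 65, 88, 90, 96]


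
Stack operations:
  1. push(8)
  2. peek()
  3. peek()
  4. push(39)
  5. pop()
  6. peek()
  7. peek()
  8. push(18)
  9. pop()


push(8) -> [8]
peek()->8
peek()->8
push(39) -> [8, 39]
pop()->39, [8]
peek()->8
peek()->8
push(18) -> [8, 18]
pop()->18, [8]

Final stack: [8]


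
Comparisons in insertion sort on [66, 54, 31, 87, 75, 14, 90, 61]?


Algorithm: insertion sort
Input: [66, 54, 31, 87, 75, 14, 90, 61]
Sorted: [14, 31, 54, 61, 66, 75, 87, 90]

17


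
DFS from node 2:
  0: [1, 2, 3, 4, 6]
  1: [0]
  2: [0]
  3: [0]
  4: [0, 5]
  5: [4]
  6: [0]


Visit 2, push [0]
Visit 0, push [6, 4, 3, 1]
Visit 1, push []
Visit 3, push []
Visit 4, push [5]
Visit 5, push []
Visit 6, push []

DFS order: [2, 0, 1, 3, 4, 5, 6]


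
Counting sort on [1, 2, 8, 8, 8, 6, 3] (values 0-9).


Input: [1, 2, 8, 8, 8, 6, 3]
Counts: [0, 1, 1, 1, 0, 0, 1, 0, 3, 0]

Sorted: [1, 2, 3, 6, 8, 8, 8]


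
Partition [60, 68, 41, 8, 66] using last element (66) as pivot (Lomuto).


Pivot: 66
  60 <= 66: advance i (no swap)
  41 <= 66: swap -> [60, 41, 68, 8, 66]
  8 <= 66: swap -> [60, 41, 8, 68, 66]
Place pivot at 3: [60, 41, 8, 66, 68]

Partitioned: [60, 41, 8, 66, 68]


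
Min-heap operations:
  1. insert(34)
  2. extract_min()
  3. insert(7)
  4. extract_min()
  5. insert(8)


insert(34) -> [34]
extract_min()->34, []
insert(7) -> [7]
extract_min()->7, []
insert(8) -> [8]

Final heap: [8]


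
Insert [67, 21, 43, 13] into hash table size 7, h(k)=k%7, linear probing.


Insert 67: h=4 -> slot 4
Insert 21: h=0 -> slot 0
Insert 43: h=1 -> slot 1
Insert 13: h=6 -> slot 6

Table: [21, 43, None, None, 67, None, 13]


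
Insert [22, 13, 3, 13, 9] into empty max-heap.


Insert 22: [22]
Insert 13: [22, 13]
Insert 3: [22, 13, 3]
Insert 13: [22, 13, 3, 13]
Insert 9: [22, 13, 3, 13, 9]

Final heap: [22, 13, 3, 13, 9]


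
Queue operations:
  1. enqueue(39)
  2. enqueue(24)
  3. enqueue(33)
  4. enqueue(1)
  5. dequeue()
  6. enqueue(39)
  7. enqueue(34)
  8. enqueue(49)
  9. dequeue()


enqueue(39) -> [39]
enqueue(24) -> [39, 24]
enqueue(33) -> [39, 24, 33]
enqueue(1) -> [39, 24, 33, 1]
dequeue()->39, [24, 33, 1]
enqueue(39) -> [24, 33, 1, 39]
enqueue(34) -> [24, 33, 1, 39, 34]
enqueue(49) -> [24, 33, 1, 39, 34, 49]
dequeue()->24, [33, 1, 39, 34, 49]

Final queue: [33, 1, 39, 34, 49]


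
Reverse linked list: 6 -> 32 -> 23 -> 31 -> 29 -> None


Step 1: curr=6, set curr.next=prev(None) | reversed so far: 6
Step 2: curr=32, set curr.next=prev(6) | reversed so far: 32 -> 6
Step 3: curr=23, set curr.next=prev(32) | reversed so far: 23 -> 32 -> 6
Step 4: curr=31, set curr.next=prev(23) | reversed so far: 31 -> 23 -> 32 -> 6
Step 5: curr=29, set curr.next=prev(31) | reversed so far: 29 -> 31 -> 23 -> 32 -> 6

29 -> 31 -> 23 -> 32 -> 6 -> None


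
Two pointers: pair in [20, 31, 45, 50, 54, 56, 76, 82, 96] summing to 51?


lo=0(20)+hi=8(96)=116
lo=0(20)+hi=7(82)=102
lo=0(20)+hi=6(76)=96
lo=0(20)+hi=5(56)=76
lo=0(20)+hi=4(54)=74
lo=0(20)+hi=3(50)=70
lo=0(20)+hi=2(45)=65
lo=0(20)+hi=1(31)=51

Yes: 20+31=51


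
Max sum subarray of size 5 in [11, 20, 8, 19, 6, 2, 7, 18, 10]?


[0:5]: 64
[1:6]: 55
[2:7]: 42
[3:8]: 52
[4:9]: 43

Max: 64 at [0:5]


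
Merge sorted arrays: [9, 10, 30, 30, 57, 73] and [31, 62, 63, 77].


Take 9 from A
Take 10 from A
Take 30 from A
Take 30 from A
Take 31 from B
Take 57 from A
Take 62 from B
Take 63 from B
Take 73 from A

Merged: [9, 10, 30, 30, 31, 57, 62, 63, 73, 77]


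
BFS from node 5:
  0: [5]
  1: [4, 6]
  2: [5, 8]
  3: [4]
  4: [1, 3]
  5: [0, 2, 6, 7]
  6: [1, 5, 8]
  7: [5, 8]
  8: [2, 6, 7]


Visit 5, enqueue [0, 2, 6, 7]
Visit 0, enqueue []
Visit 2, enqueue [8]
Visit 6, enqueue [1]
Visit 7, enqueue []
Visit 8, enqueue []
Visit 1, enqueue [4]
Visit 4, enqueue [3]
Visit 3, enqueue []

BFS order: [5, 0, 2, 6, 7, 8, 1, 4, 3]


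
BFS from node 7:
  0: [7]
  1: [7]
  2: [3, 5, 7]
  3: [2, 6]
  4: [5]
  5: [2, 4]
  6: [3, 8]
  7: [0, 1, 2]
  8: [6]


Visit 7, enqueue [0, 1, 2]
Visit 0, enqueue []
Visit 1, enqueue []
Visit 2, enqueue [3, 5]
Visit 3, enqueue [6]
Visit 5, enqueue [4]
Visit 6, enqueue [8]
Visit 4, enqueue []
Visit 8, enqueue []

BFS order: [7, 0, 1, 2, 3, 5, 6, 4, 8]


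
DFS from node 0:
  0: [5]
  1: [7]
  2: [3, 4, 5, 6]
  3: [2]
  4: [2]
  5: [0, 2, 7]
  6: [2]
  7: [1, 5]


Visit 0, push [5]
Visit 5, push [7, 2]
Visit 2, push [6, 4, 3]
Visit 3, push []
Visit 4, push []
Visit 6, push []
Visit 7, push [1]
Visit 1, push []

DFS order: [0, 5, 2, 3, 4, 6, 7, 1]


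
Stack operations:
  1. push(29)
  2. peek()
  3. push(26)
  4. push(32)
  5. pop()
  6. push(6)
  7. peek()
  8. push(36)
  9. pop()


push(29) -> [29]
peek()->29
push(26) -> [29, 26]
push(32) -> [29, 26, 32]
pop()->32, [29, 26]
push(6) -> [29, 26, 6]
peek()->6
push(36) -> [29, 26, 6, 36]
pop()->36, [29, 26, 6]

Final stack: [29, 26, 6]


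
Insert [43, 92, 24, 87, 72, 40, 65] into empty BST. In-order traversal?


Insert 43: root
Insert 92: R from 43
Insert 24: L from 43
Insert 87: R from 43 -> L from 92
Insert 72: R from 43 -> L from 92 -> L from 87
Insert 40: L from 43 -> R from 24
Insert 65: R from 43 -> L from 92 -> L from 87 -> L from 72

In-order: [24, 40, 43, 65, 72, 87, 92]


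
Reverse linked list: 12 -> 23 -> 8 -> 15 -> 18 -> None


Step 1: curr=12, set curr.next=prev(None) | reversed so far: 12
Step 2: curr=23, set curr.next=prev(12) | reversed so far: 23 -> 12
Step 3: curr=8, set curr.next=prev(23) | reversed so far: 8 -> 23 -> 12
Step 4: curr=15, set curr.next=prev(8) | reversed so far: 15 -> 8 -> 23 -> 12
Step 5: curr=18, set curr.next=prev(15) | reversed so far: 18 -> 15 -> 8 -> 23 -> 12

18 -> 15 -> 8 -> 23 -> 12 -> None


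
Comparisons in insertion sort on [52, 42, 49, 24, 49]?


Algorithm: insertion sort
Input: [52, 42, 49, 24, 49]
Sorted: [24, 42, 49, 49, 52]

8


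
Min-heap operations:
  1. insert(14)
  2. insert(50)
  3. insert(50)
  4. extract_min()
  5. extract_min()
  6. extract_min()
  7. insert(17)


insert(14) -> [14]
insert(50) -> [14, 50]
insert(50) -> [14, 50, 50]
extract_min()->14, [50, 50]
extract_min()->50, [50]
extract_min()->50, []
insert(17) -> [17]

Final heap: [17]


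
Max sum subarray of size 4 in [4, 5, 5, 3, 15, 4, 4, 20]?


[0:4]: 17
[1:5]: 28
[2:6]: 27
[3:7]: 26
[4:8]: 43

Max: 43 at [4:8]


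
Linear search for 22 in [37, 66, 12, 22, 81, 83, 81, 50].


i=0: 37!=22
i=1: 66!=22
i=2: 12!=22
i=3: 22==22 found!

Found at 3, 4 comps


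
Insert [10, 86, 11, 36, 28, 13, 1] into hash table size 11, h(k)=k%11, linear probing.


Insert 10: h=10 -> slot 10
Insert 86: h=9 -> slot 9
Insert 11: h=0 -> slot 0
Insert 36: h=3 -> slot 3
Insert 28: h=6 -> slot 6
Insert 13: h=2 -> slot 2
Insert 1: h=1 -> slot 1

Table: [11, 1, 13, 36, None, None, 28, None, None, 86, 10]


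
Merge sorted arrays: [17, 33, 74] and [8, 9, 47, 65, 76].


Take 8 from B
Take 9 from B
Take 17 from A
Take 33 from A
Take 47 from B
Take 65 from B
Take 74 from A

Merged: [8, 9, 17, 33, 47, 65, 74, 76]


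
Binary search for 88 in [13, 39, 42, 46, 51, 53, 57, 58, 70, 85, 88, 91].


Step 1: lo=0, hi=11, mid=5, val=53
Step 2: lo=6, hi=11, mid=8, val=70
Step 3: lo=9, hi=11, mid=10, val=88

Found at index 10


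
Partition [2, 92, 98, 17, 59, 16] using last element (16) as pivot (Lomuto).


Pivot: 16
  2 <= 16: advance i (no swap)
Place pivot at 1: [2, 16, 98, 17, 59, 92]

Partitioned: [2, 16, 98, 17, 59, 92]


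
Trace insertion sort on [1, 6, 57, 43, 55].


Initial: [1, 6, 57, 43, 55]
Insert 6: [1, 6, 57, 43, 55]
Insert 57: [1, 6, 57, 43, 55]
Insert 43: [1, 6, 43, 57, 55]
Insert 55: [1, 6, 43, 55, 57]

Sorted: [1, 6, 43, 55, 57]


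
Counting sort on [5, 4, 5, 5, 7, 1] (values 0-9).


Input: [5, 4, 5, 5, 7, 1]
Counts: [0, 1, 0, 0, 1, 3, 0, 1, 0, 0]

Sorted: [1, 4, 5, 5, 5, 7]


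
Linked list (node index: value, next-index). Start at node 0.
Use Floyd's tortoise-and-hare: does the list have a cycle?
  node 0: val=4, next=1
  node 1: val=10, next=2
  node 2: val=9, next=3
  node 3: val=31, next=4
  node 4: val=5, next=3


Floyd's tortoise (slow, +1) and hare (fast, +2):
  init: slow=0, fast=0
  step 1: slow=1, fast=2
  step 2: slow=2, fast=4
  step 3: slow=3, fast=4
  step 4: slow=4, fast=4
  slow == fast at node 4: cycle detected

Cycle: yes


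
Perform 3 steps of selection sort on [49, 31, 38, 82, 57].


Initial: [49, 31, 38, 82, 57]
Step 1: min=31 at 1
  Swap: [31, 49, 38, 82, 57]
Step 2: min=38 at 2
  Swap: [31, 38, 49, 82, 57]
Step 3: min=49 at 2
  Swap: [31, 38, 49, 82, 57]

After 3 steps: [31, 38, 49, 82, 57]


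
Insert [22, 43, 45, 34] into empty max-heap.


Insert 22: [22]
Insert 43: [43, 22]
Insert 45: [45, 22, 43]
Insert 34: [45, 34, 43, 22]

Final heap: [45, 34, 43, 22]


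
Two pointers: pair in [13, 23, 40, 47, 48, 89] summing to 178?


lo=0(13)+hi=5(89)=102
lo=1(23)+hi=5(89)=112
lo=2(40)+hi=5(89)=129
lo=3(47)+hi=5(89)=136
lo=4(48)+hi=5(89)=137

No pair found


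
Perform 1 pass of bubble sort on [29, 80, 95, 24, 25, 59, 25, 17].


Initial: [29, 80, 95, 24, 25, 59, 25, 17]
Pass 1: [29, 80, 24, 25, 59, 25, 17, 95] (5 swaps)

After 1 pass: [29, 80, 24, 25, 59, 25, 17, 95]


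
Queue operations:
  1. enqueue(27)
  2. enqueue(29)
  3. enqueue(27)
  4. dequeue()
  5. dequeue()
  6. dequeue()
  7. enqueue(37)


enqueue(27) -> [27]
enqueue(29) -> [27, 29]
enqueue(27) -> [27, 29, 27]
dequeue()->27, [29, 27]
dequeue()->29, [27]
dequeue()->27, []
enqueue(37) -> [37]

Final queue: [37]


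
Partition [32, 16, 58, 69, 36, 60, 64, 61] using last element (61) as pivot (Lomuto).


Pivot: 61
  32 <= 61: advance i (no swap)
  16 <= 61: advance i (no swap)
  58 <= 61: advance i (no swap)
  36 <= 61: swap -> [32, 16, 58, 36, 69, 60, 64, 61]
  60 <= 61: swap -> [32, 16, 58, 36, 60, 69, 64, 61]
Place pivot at 5: [32, 16, 58, 36, 60, 61, 64, 69]

Partitioned: [32, 16, 58, 36, 60, 61, 64, 69]


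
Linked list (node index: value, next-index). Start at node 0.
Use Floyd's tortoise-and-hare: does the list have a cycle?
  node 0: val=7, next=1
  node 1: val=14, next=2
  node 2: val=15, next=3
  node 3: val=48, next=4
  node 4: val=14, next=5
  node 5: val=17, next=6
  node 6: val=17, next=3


Floyd's tortoise (slow, +1) and hare (fast, +2):
  init: slow=0, fast=0
  step 1: slow=1, fast=2
  step 2: slow=2, fast=4
  step 3: slow=3, fast=6
  step 4: slow=4, fast=4
  slow == fast at node 4: cycle detected

Cycle: yes


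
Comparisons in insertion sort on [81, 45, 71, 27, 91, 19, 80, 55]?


Algorithm: insertion sort
Input: [81, 45, 71, 27, 91, 19, 80, 55]
Sorted: [19, 27, 45, 55, 71, 80, 81, 91]

20


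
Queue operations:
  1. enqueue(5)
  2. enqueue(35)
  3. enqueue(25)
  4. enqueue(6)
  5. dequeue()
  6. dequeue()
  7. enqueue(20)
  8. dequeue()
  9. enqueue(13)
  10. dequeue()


enqueue(5) -> [5]
enqueue(35) -> [5, 35]
enqueue(25) -> [5, 35, 25]
enqueue(6) -> [5, 35, 25, 6]
dequeue()->5, [35, 25, 6]
dequeue()->35, [25, 6]
enqueue(20) -> [25, 6, 20]
dequeue()->25, [6, 20]
enqueue(13) -> [6, 20, 13]
dequeue()->6, [20, 13]

Final queue: [20, 13]


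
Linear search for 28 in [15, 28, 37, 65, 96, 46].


i=0: 15!=28
i=1: 28==28 found!

Found at 1, 2 comps


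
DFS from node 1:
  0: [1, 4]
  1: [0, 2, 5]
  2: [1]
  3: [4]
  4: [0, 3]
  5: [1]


Visit 1, push [5, 2, 0]
Visit 0, push [4]
Visit 4, push [3]
Visit 3, push []
Visit 2, push []
Visit 5, push []

DFS order: [1, 0, 4, 3, 2, 5]


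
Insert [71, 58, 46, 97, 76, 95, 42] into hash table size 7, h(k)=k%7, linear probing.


Insert 71: h=1 -> slot 1
Insert 58: h=2 -> slot 2
Insert 46: h=4 -> slot 4
Insert 97: h=6 -> slot 6
Insert 76: h=6, 1 probes -> slot 0
Insert 95: h=4, 1 probes -> slot 5
Insert 42: h=0, 3 probes -> slot 3

Table: [76, 71, 58, 42, 46, 95, 97]


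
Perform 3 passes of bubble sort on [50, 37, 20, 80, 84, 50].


Initial: [50, 37, 20, 80, 84, 50]
Pass 1: [37, 20, 50, 80, 50, 84] (3 swaps)
Pass 2: [20, 37, 50, 50, 80, 84] (2 swaps)
Pass 3: [20, 37, 50, 50, 80, 84] (0 swaps)

After 3 passes: [20, 37, 50, 50, 80, 84]


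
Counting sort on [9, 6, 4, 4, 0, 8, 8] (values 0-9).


Input: [9, 6, 4, 4, 0, 8, 8]
Counts: [1, 0, 0, 0, 2, 0, 1, 0, 2, 1]

Sorted: [0, 4, 4, 6, 8, 8, 9]


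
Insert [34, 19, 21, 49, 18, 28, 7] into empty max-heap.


Insert 34: [34]
Insert 19: [34, 19]
Insert 21: [34, 19, 21]
Insert 49: [49, 34, 21, 19]
Insert 18: [49, 34, 21, 19, 18]
Insert 28: [49, 34, 28, 19, 18, 21]
Insert 7: [49, 34, 28, 19, 18, 21, 7]

Final heap: [49, 34, 28, 19, 18, 21, 7]


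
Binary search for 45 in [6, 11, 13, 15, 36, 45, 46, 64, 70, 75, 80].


Step 1: lo=0, hi=10, mid=5, val=45

Found at index 5


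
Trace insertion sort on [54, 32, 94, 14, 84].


Initial: [54, 32, 94, 14, 84]
Insert 32: [32, 54, 94, 14, 84]
Insert 94: [32, 54, 94, 14, 84]
Insert 14: [14, 32, 54, 94, 84]
Insert 84: [14, 32, 54, 84, 94]

Sorted: [14, 32, 54, 84, 94]


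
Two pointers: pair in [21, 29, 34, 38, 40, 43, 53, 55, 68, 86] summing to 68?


lo=0(21)+hi=9(86)=107
lo=0(21)+hi=8(68)=89
lo=0(21)+hi=7(55)=76
lo=0(21)+hi=6(53)=74
lo=0(21)+hi=5(43)=64
lo=1(29)+hi=5(43)=72
lo=1(29)+hi=4(40)=69
lo=1(29)+hi=3(38)=67
lo=2(34)+hi=3(38)=72

No pair found


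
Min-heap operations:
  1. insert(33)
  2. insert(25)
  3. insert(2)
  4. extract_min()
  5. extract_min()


insert(33) -> [33]
insert(25) -> [25, 33]
insert(2) -> [2, 33, 25]
extract_min()->2, [25, 33]
extract_min()->25, [33]

Final heap: [33]


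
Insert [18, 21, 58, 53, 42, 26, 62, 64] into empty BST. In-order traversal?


Insert 18: root
Insert 21: R from 18
Insert 58: R from 18 -> R from 21
Insert 53: R from 18 -> R from 21 -> L from 58
Insert 42: R from 18 -> R from 21 -> L from 58 -> L from 53
Insert 26: R from 18 -> R from 21 -> L from 58 -> L from 53 -> L from 42
Insert 62: R from 18 -> R from 21 -> R from 58
Insert 64: R from 18 -> R from 21 -> R from 58 -> R from 62

In-order: [18, 21, 26, 42, 53, 58, 62, 64]


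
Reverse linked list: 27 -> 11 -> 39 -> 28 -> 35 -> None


Step 1: curr=27, set curr.next=prev(None) | reversed so far: 27
Step 2: curr=11, set curr.next=prev(27) | reversed so far: 11 -> 27
Step 3: curr=39, set curr.next=prev(11) | reversed so far: 39 -> 11 -> 27
Step 4: curr=28, set curr.next=prev(39) | reversed so far: 28 -> 39 -> 11 -> 27
Step 5: curr=35, set curr.next=prev(28) | reversed so far: 35 -> 28 -> 39 -> 11 -> 27

35 -> 28 -> 39 -> 11 -> 27 -> None


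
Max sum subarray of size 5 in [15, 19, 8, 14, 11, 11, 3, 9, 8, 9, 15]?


[0:5]: 67
[1:6]: 63
[2:7]: 47
[3:8]: 48
[4:9]: 42
[5:10]: 40
[6:11]: 44

Max: 67 at [0:5]


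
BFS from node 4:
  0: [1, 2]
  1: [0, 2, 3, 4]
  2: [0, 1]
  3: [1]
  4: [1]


Visit 4, enqueue [1]
Visit 1, enqueue [0, 2, 3]
Visit 0, enqueue []
Visit 2, enqueue []
Visit 3, enqueue []

BFS order: [4, 1, 0, 2, 3]


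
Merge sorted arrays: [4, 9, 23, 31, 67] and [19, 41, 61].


Take 4 from A
Take 9 from A
Take 19 from B
Take 23 from A
Take 31 from A
Take 41 from B
Take 61 from B

Merged: [4, 9, 19, 23, 31, 41, 61, 67]


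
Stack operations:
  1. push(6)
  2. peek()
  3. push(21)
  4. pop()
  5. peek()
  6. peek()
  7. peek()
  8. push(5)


push(6) -> [6]
peek()->6
push(21) -> [6, 21]
pop()->21, [6]
peek()->6
peek()->6
peek()->6
push(5) -> [6, 5]

Final stack: [6, 5]


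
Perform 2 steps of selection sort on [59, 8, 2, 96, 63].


Initial: [59, 8, 2, 96, 63]
Step 1: min=2 at 2
  Swap: [2, 8, 59, 96, 63]
Step 2: min=8 at 1
  Swap: [2, 8, 59, 96, 63]

After 2 steps: [2, 8, 59, 96, 63]


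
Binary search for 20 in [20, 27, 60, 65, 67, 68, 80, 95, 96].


Step 1: lo=0, hi=8, mid=4, val=67
Step 2: lo=0, hi=3, mid=1, val=27
Step 3: lo=0, hi=0, mid=0, val=20

Found at index 0


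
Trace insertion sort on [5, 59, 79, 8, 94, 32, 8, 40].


Initial: [5, 59, 79, 8, 94, 32, 8, 40]
Insert 59: [5, 59, 79, 8, 94, 32, 8, 40]
Insert 79: [5, 59, 79, 8, 94, 32, 8, 40]
Insert 8: [5, 8, 59, 79, 94, 32, 8, 40]
Insert 94: [5, 8, 59, 79, 94, 32, 8, 40]
Insert 32: [5, 8, 32, 59, 79, 94, 8, 40]
Insert 8: [5, 8, 8, 32, 59, 79, 94, 40]
Insert 40: [5, 8, 8, 32, 40, 59, 79, 94]

Sorted: [5, 8, 8, 32, 40, 59, 79, 94]


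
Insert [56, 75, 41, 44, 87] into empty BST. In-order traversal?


Insert 56: root
Insert 75: R from 56
Insert 41: L from 56
Insert 44: L from 56 -> R from 41
Insert 87: R from 56 -> R from 75

In-order: [41, 44, 56, 75, 87]


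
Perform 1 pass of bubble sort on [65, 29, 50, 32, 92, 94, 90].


Initial: [65, 29, 50, 32, 92, 94, 90]
Pass 1: [29, 50, 32, 65, 92, 90, 94] (4 swaps)

After 1 pass: [29, 50, 32, 65, 92, 90, 94]


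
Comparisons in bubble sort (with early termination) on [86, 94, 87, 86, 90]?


Algorithm: bubble sort (with early termination)
Input: [86, 94, 87, 86, 90]
Sorted: [86, 86, 87, 90, 94]

9


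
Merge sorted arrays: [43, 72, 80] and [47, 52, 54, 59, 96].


Take 43 from A
Take 47 from B
Take 52 from B
Take 54 from B
Take 59 from B
Take 72 from A
Take 80 from A

Merged: [43, 47, 52, 54, 59, 72, 80, 96]


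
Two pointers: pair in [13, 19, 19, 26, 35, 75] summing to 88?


lo=0(13)+hi=5(75)=88

Yes: 13+75=88


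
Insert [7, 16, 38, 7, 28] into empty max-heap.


Insert 7: [7]
Insert 16: [16, 7]
Insert 38: [38, 7, 16]
Insert 7: [38, 7, 16, 7]
Insert 28: [38, 28, 16, 7, 7]

Final heap: [38, 28, 16, 7, 7]


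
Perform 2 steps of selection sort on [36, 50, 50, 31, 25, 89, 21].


Initial: [36, 50, 50, 31, 25, 89, 21]
Step 1: min=21 at 6
  Swap: [21, 50, 50, 31, 25, 89, 36]
Step 2: min=25 at 4
  Swap: [21, 25, 50, 31, 50, 89, 36]

After 2 steps: [21, 25, 50, 31, 50, 89, 36]


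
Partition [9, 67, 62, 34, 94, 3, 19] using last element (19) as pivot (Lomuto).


Pivot: 19
  9 <= 19: advance i (no swap)
  3 <= 19: swap -> [9, 3, 62, 34, 94, 67, 19]
Place pivot at 2: [9, 3, 19, 34, 94, 67, 62]

Partitioned: [9, 3, 19, 34, 94, 67, 62]


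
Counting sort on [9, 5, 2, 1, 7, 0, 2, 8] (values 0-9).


Input: [9, 5, 2, 1, 7, 0, 2, 8]
Counts: [1, 1, 2, 0, 0, 1, 0, 1, 1, 1]

Sorted: [0, 1, 2, 2, 5, 7, 8, 9]


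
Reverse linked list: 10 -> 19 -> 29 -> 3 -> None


Step 1: curr=10, set curr.next=prev(None) | reversed so far: 10
Step 2: curr=19, set curr.next=prev(10) | reversed so far: 19 -> 10
Step 3: curr=29, set curr.next=prev(19) | reversed so far: 29 -> 19 -> 10
Step 4: curr=3, set curr.next=prev(29) | reversed so far: 3 -> 29 -> 19 -> 10

3 -> 29 -> 19 -> 10 -> None


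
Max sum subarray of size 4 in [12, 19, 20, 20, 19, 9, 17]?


[0:4]: 71
[1:5]: 78
[2:6]: 68
[3:7]: 65

Max: 78 at [1:5]


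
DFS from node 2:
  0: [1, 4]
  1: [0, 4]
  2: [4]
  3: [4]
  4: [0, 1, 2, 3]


Visit 2, push [4]
Visit 4, push [3, 1, 0]
Visit 0, push [1]
Visit 1, push []
Visit 3, push []

DFS order: [2, 4, 0, 1, 3]


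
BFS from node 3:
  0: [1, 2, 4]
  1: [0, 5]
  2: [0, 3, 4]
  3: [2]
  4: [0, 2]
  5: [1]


Visit 3, enqueue [2]
Visit 2, enqueue [0, 4]
Visit 0, enqueue [1]
Visit 4, enqueue []
Visit 1, enqueue [5]
Visit 5, enqueue []

BFS order: [3, 2, 0, 4, 1, 5]


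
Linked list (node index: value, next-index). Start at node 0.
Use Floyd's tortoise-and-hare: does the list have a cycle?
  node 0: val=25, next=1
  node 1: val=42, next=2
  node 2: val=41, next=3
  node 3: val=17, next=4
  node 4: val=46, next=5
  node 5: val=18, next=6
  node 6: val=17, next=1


Floyd's tortoise (slow, +1) and hare (fast, +2):
  init: slow=0, fast=0
  step 1: slow=1, fast=2
  step 2: slow=2, fast=4
  step 3: slow=3, fast=6
  step 4: slow=4, fast=2
  step 5: slow=5, fast=4
  step 6: slow=6, fast=6
  slow == fast at node 6: cycle detected

Cycle: yes


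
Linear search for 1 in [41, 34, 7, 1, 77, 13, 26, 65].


i=0: 41!=1
i=1: 34!=1
i=2: 7!=1
i=3: 1==1 found!

Found at 3, 4 comps


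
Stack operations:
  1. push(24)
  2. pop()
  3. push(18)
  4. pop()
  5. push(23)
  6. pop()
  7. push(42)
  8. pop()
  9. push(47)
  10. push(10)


push(24) -> [24]
pop()->24, []
push(18) -> [18]
pop()->18, []
push(23) -> [23]
pop()->23, []
push(42) -> [42]
pop()->42, []
push(47) -> [47]
push(10) -> [47, 10]

Final stack: [47, 10]


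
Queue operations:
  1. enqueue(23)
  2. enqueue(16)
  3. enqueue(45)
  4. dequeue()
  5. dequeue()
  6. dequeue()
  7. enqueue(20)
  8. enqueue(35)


enqueue(23) -> [23]
enqueue(16) -> [23, 16]
enqueue(45) -> [23, 16, 45]
dequeue()->23, [16, 45]
dequeue()->16, [45]
dequeue()->45, []
enqueue(20) -> [20]
enqueue(35) -> [20, 35]

Final queue: [20, 35]


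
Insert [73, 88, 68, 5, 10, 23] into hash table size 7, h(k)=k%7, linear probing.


Insert 73: h=3 -> slot 3
Insert 88: h=4 -> slot 4
Insert 68: h=5 -> slot 5
Insert 5: h=5, 1 probes -> slot 6
Insert 10: h=3, 4 probes -> slot 0
Insert 23: h=2 -> slot 2

Table: [10, None, 23, 73, 88, 68, 5]


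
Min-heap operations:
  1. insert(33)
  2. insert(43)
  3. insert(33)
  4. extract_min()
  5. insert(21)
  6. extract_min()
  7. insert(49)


insert(33) -> [33]
insert(43) -> [33, 43]
insert(33) -> [33, 43, 33]
extract_min()->33, [33, 43]
insert(21) -> [21, 43, 33]
extract_min()->21, [33, 43]
insert(49) -> [33, 43, 49]

Final heap: [33, 43, 49]


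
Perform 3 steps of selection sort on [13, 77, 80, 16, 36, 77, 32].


Initial: [13, 77, 80, 16, 36, 77, 32]
Step 1: min=13 at 0
  Swap: [13, 77, 80, 16, 36, 77, 32]
Step 2: min=16 at 3
  Swap: [13, 16, 80, 77, 36, 77, 32]
Step 3: min=32 at 6
  Swap: [13, 16, 32, 77, 36, 77, 80]

After 3 steps: [13, 16, 32, 77, 36, 77, 80]


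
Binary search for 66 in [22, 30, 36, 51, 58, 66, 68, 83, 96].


Step 1: lo=0, hi=8, mid=4, val=58
Step 2: lo=5, hi=8, mid=6, val=68
Step 3: lo=5, hi=5, mid=5, val=66

Found at index 5


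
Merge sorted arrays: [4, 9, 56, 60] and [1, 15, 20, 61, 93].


Take 1 from B
Take 4 from A
Take 9 from A
Take 15 from B
Take 20 from B
Take 56 from A
Take 60 from A

Merged: [1, 4, 9, 15, 20, 56, 60, 61, 93]


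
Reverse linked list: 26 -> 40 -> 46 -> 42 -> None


Step 1: curr=26, set curr.next=prev(None) | reversed so far: 26
Step 2: curr=40, set curr.next=prev(26) | reversed so far: 40 -> 26
Step 3: curr=46, set curr.next=prev(40) | reversed so far: 46 -> 40 -> 26
Step 4: curr=42, set curr.next=prev(46) | reversed so far: 42 -> 46 -> 40 -> 26

42 -> 46 -> 40 -> 26 -> None


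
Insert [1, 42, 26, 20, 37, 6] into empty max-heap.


Insert 1: [1]
Insert 42: [42, 1]
Insert 26: [42, 1, 26]
Insert 20: [42, 20, 26, 1]
Insert 37: [42, 37, 26, 1, 20]
Insert 6: [42, 37, 26, 1, 20, 6]

Final heap: [42, 37, 26, 1, 20, 6]


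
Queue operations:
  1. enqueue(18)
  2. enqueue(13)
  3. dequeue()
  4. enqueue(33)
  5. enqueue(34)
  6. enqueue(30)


enqueue(18) -> [18]
enqueue(13) -> [18, 13]
dequeue()->18, [13]
enqueue(33) -> [13, 33]
enqueue(34) -> [13, 33, 34]
enqueue(30) -> [13, 33, 34, 30]

Final queue: [13, 33, 34, 30]


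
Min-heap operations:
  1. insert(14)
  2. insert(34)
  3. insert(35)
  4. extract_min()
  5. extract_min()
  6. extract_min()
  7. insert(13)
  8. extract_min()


insert(14) -> [14]
insert(34) -> [14, 34]
insert(35) -> [14, 34, 35]
extract_min()->14, [34, 35]
extract_min()->34, [35]
extract_min()->35, []
insert(13) -> [13]
extract_min()->13, []

Final heap: []


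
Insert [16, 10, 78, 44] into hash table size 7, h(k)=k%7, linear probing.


Insert 16: h=2 -> slot 2
Insert 10: h=3 -> slot 3
Insert 78: h=1 -> slot 1
Insert 44: h=2, 2 probes -> slot 4

Table: [None, 78, 16, 10, 44, None, None]


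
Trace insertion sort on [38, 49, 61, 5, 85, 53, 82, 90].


Initial: [38, 49, 61, 5, 85, 53, 82, 90]
Insert 49: [38, 49, 61, 5, 85, 53, 82, 90]
Insert 61: [38, 49, 61, 5, 85, 53, 82, 90]
Insert 5: [5, 38, 49, 61, 85, 53, 82, 90]
Insert 85: [5, 38, 49, 61, 85, 53, 82, 90]
Insert 53: [5, 38, 49, 53, 61, 85, 82, 90]
Insert 82: [5, 38, 49, 53, 61, 82, 85, 90]
Insert 90: [5, 38, 49, 53, 61, 82, 85, 90]

Sorted: [5, 38, 49, 53, 61, 82, 85, 90]


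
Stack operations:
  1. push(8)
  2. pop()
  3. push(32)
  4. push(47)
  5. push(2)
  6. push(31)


push(8) -> [8]
pop()->8, []
push(32) -> [32]
push(47) -> [32, 47]
push(2) -> [32, 47, 2]
push(31) -> [32, 47, 2, 31]

Final stack: [32, 47, 2, 31]


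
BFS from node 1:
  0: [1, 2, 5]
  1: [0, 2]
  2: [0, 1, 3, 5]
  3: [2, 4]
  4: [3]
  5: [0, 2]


Visit 1, enqueue [0, 2]
Visit 0, enqueue [5]
Visit 2, enqueue [3]
Visit 5, enqueue []
Visit 3, enqueue [4]
Visit 4, enqueue []

BFS order: [1, 0, 2, 5, 3, 4]


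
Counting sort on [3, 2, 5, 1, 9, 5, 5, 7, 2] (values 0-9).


Input: [3, 2, 5, 1, 9, 5, 5, 7, 2]
Counts: [0, 1, 2, 1, 0, 3, 0, 1, 0, 1]

Sorted: [1, 2, 2, 3, 5, 5, 5, 7, 9]


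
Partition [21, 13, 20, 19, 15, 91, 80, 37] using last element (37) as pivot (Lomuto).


Pivot: 37
  21 <= 37: advance i (no swap)
  13 <= 37: advance i (no swap)
  20 <= 37: advance i (no swap)
  19 <= 37: advance i (no swap)
  15 <= 37: advance i (no swap)
Place pivot at 5: [21, 13, 20, 19, 15, 37, 80, 91]

Partitioned: [21, 13, 20, 19, 15, 37, 80, 91]


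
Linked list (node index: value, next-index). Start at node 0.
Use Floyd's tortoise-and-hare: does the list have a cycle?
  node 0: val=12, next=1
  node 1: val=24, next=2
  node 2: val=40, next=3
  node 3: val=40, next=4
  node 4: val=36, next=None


Floyd's tortoise (slow, +1) and hare (fast, +2):
  init: slow=0, fast=0
  step 1: slow=1, fast=2
  step 2: slow=2, fast=4
  step 3: fast -> None, no cycle

Cycle: no


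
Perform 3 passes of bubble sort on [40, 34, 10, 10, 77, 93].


Initial: [40, 34, 10, 10, 77, 93]
Pass 1: [34, 10, 10, 40, 77, 93] (3 swaps)
Pass 2: [10, 10, 34, 40, 77, 93] (2 swaps)
Pass 3: [10, 10, 34, 40, 77, 93] (0 swaps)

After 3 passes: [10, 10, 34, 40, 77, 93]


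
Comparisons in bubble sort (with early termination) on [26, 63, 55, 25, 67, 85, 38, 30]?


Algorithm: bubble sort (with early termination)
Input: [26, 63, 55, 25, 67, 85, 38, 30]
Sorted: [25, 26, 30, 38, 55, 63, 67, 85]

27


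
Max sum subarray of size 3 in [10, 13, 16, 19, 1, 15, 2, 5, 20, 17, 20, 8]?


[0:3]: 39
[1:4]: 48
[2:5]: 36
[3:6]: 35
[4:7]: 18
[5:8]: 22
[6:9]: 27
[7:10]: 42
[8:11]: 57
[9:12]: 45

Max: 57 at [8:11]


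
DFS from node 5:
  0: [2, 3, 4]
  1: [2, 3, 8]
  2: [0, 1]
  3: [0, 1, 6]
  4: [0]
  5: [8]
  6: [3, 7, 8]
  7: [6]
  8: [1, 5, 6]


Visit 5, push [8]
Visit 8, push [6, 1]
Visit 1, push [3, 2]
Visit 2, push [0]
Visit 0, push [4, 3]
Visit 3, push [6]
Visit 6, push [7]
Visit 7, push []
Visit 4, push []

DFS order: [5, 8, 1, 2, 0, 3, 6, 7, 4]


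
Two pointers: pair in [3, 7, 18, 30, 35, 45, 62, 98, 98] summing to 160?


lo=0(3)+hi=8(98)=101
lo=1(7)+hi=8(98)=105
lo=2(18)+hi=8(98)=116
lo=3(30)+hi=8(98)=128
lo=4(35)+hi=8(98)=133
lo=5(45)+hi=8(98)=143
lo=6(62)+hi=8(98)=160

Yes: 62+98=160


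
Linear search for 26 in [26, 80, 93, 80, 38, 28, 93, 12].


i=0: 26==26 found!

Found at 0, 1 comps


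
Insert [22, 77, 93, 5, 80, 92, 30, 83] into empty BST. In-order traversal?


Insert 22: root
Insert 77: R from 22
Insert 93: R from 22 -> R from 77
Insert 5: L from 22
Insert 80: R from 22 -> R from 77 -> L from 93
Insert 92: R from 22 -> R from 77 -> L from 93 -> R from 80
Insert 30: R from 22 -> L from 77
Insert 83: R from 22 -> R from 77 -> L from 93 -> R from 80 -> L from 92

In-order: [5, 22, 30, 77, 80, 83, 92, 93]


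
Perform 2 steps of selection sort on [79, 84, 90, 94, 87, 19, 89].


Initial: [79, 84, 90, 94, 87, 19, 89]
Step 1: min=19 at 5
  Swap: [19, 84, 90, 94, 87, 79, 89]
Step 2: min=79 at 5
  Swap: [19, 79, 90, 94, 87, 84, 89]

After 2 steps: [19, 79, 90, 94, 87, 84, 89]


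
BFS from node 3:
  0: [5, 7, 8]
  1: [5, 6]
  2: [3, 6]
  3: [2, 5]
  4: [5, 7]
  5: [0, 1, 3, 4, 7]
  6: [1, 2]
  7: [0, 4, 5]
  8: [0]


Visit 3, enqueue [2, 5]
Visit 2, enqueue [6]
Visit 5, enqueue [0, 1, 4, 7]
Visit 6, enqueue []
Visit 0, enqueue [8]
Visit 1, enqueue []
Visit 4, enqueue []
Visit 7, enqueue []
Visit 8, enqueue []

BFS order: [3, 2, 5, 6, 0, 1, 4, 7, 8]


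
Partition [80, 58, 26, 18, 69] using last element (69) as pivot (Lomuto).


Pivot: 69
  58 <= 69: swap -> [58, 80, 26, 18, 69]
  26 <= 69: swap -> [58, 26, 80, 18, 69]
  18 <= 69: swap -> [58, 26, 18, 80, 69]
Place pivot at 3: [58, 26, 18, 69, 80]

Partitioned: [58, 26, 18, 69, 80]


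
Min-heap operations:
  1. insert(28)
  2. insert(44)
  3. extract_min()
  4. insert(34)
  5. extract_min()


insert(28) -> [28]
insert(44) -> [28, 44]
extract_min()->28, [44]
insert(34) -> [34, 44]
extract_min()->34, [44]

Final heap: [44]


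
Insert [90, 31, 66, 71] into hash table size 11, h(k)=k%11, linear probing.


Insert 90: h=2 -> slot 2
Insert 31: h=9 -> slot 9
Insert 66: h=0 -> slot 0
Insert 71: h=5 -> slot 5

Table: [66, None, 90, None, None, 71, None, None, None, 31, None]


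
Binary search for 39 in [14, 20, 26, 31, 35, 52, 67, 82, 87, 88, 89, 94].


Step 1: lo=0, hi=11, mid=5, val=52
Step 2: lo=0, hi=4, mid=2, val=26
Step 3: lo=3, hi=4, mid=3, val=31
Step 4: lo=4, hi=4, mid=4, val=35

Not found


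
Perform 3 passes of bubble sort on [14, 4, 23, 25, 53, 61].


Initial: [14, 4, 23, 25, 53, 61]
Pass 1: [4, 14, 23, 25, 53, 61] (1 swaps)
Pass 2: [4, 14, 23, 25, 53, 61] (0 swaps)
Pass 3: [4, 14, 23, 25, 53, 61] (0 swaps)

After 3 passes: [4, 14, 23, 25, 53, 61]
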